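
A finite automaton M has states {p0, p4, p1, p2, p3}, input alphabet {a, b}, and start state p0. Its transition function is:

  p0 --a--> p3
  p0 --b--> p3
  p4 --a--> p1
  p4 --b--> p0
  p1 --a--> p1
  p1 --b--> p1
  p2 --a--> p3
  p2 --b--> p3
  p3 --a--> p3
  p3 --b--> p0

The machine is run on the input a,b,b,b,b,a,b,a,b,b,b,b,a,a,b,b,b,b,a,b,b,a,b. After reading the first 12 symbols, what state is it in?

start at p0
read 'a': p0 → p3
read 'b': p3 → p0
read 'b': p0 → p3
read 'b': p3 → p0
read 'b': p0 → p3
read 'a': p3 → p3
read 'b': p3 → p0
read 'a': p0 → p3
read 'b': p3 → p0
read 'b': p0 → p3
read 'b': p3 → p0
read 'b': p0 → p3
After 12 symbols: p3.

p3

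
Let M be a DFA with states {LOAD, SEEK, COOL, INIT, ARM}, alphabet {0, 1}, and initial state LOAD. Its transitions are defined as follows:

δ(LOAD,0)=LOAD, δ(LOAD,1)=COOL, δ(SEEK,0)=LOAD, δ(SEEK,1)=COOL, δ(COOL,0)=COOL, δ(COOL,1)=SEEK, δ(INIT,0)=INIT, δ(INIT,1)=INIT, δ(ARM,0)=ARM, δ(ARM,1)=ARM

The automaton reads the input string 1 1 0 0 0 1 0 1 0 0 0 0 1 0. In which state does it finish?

COOL

LOAD → COOL → SEEK → LOAD → LOAD → LOAD → COOL → COOL → SEEK → LOAD → LOAD → LOAD → LOAD → COOL → COOL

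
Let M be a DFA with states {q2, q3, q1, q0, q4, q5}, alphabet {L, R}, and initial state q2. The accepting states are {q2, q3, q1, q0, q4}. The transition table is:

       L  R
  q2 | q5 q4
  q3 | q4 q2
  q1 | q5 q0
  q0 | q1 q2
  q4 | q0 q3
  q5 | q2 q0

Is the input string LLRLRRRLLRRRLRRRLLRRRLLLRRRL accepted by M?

Trace: q2 -L-> q5 -L-> q2 -R-> q4 -L-> q0 -R-> q2 -R-> q4 -R-> q3 -L-> q4 -L-> q0 -R-> q2 -R-> q4 -R-> q3 -L-> q4 -R-> q3 -R-> q2 -R-> q4 -L-> q0 -L-> q1 -R-> q0 -R-> q2 -R-> q4 -L-> q0 -L-> q1 -L-> q5 -R-> q0 -R-> q2 -R-> q4 -L-> q0
End state q0 is accepting.

Yes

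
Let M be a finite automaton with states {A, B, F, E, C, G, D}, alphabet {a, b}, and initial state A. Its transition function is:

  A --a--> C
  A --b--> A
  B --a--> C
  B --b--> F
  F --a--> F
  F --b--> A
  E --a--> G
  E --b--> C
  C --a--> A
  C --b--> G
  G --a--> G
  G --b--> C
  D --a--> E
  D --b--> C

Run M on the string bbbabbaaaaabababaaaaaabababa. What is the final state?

start at A
read 'b': A → A
read 'b': A → A
read 'b': A → A
read 'a': A → C
read 'b': C → G
read 'b': G → C
read 'a': C → A
read 'a': A → C
read 'a': C → A
read 'a': A → C
read 'a': C → A
read 'b': A → A
read 'a': A → C
read 'b': C → G
read 'a': G → G
read 'b': G → C
read 'a': C → A
read 'a': A → C
read 'a': C → A
read 'a': A → C
read 'a': C → A
read 'a': A → C
read 'b': C → G
read 'a': G → G
read 'b': G → C
read 'a': C → A
read 'b': A → A
read 'a': A → C

C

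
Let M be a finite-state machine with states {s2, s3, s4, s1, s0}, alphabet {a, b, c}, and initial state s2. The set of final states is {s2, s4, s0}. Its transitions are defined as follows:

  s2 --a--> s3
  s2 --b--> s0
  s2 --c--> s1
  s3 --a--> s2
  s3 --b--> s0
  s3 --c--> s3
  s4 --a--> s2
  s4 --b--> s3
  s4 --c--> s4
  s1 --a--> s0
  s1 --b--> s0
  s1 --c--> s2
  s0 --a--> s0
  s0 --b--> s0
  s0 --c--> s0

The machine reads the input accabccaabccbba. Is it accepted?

Yes

s2 → s3 → s3 → s3 → s2 → s0 → s0 → s0 → s0 → s0 → s0 → s0 → s0 → s0 → s0 → s0
End state s0 is accepting.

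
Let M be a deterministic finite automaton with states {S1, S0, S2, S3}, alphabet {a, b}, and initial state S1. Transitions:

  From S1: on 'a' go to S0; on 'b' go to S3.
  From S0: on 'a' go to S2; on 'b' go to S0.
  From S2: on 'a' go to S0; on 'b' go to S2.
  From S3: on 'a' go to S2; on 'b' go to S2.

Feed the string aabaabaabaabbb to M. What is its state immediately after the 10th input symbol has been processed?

S0

start at S1
read 'a': S1 → S0
read 'a': S0 → S2
read 'b': S2 → S2
read 'a': S2 → S0
read 'a': S0 → S2
read 'b': S2 → S2
read 'a': S2 → S0
read 'a': S0 → S2
read 'b': S2 → S2
read 'a': S2 → S0
After 10 symbols: S0.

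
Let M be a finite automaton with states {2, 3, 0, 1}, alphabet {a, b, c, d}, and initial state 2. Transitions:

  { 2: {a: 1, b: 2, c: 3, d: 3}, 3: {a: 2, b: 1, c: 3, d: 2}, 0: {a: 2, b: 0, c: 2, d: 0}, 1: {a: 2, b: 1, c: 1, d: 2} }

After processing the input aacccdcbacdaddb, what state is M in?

start at 2
read 'a': 2 → 1
read 'a': 1 → 2
read 'c': 2 → 3
read 'c': 3 → 3
read 'c': 3 → 3
read 'd': 3 → 2
read 'c': 2 → 3
read 'b': 3 → 1
read 'a': 1 → 2
read 'c': 2 → 3
read 'd': 3 → 2
read 'a': 2 → 1
read 'd': 1 → 2
read 'd': 2 → 3
read 'b': 3 → 1

1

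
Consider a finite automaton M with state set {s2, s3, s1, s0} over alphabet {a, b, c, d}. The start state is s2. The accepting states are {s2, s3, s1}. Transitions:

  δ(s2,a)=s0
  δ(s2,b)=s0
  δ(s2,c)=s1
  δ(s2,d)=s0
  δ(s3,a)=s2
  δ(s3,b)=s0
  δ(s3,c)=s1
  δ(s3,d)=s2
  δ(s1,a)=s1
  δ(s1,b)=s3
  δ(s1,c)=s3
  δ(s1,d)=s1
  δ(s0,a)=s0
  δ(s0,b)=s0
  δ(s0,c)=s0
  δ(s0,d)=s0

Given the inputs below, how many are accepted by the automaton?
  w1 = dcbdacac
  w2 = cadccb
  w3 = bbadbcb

w1:
  start at s2
  read 'd': s2 → s0
  read 'c': s0 → s0
  read 'b': s0 → s0
  read 'd': s0 → s0
  read 'a': s0 → s0
  read 'c': s0 → s0
  read 'a': s0 → s0
  read 'c': s0 → s0
  end s0, rejected
w2:
  start at s2
  read 'c': s2 → s1
  read 'a': s1 → s1
  read 'd': s1 → s1
  read 'c': s1 → s3
  read 'c': s3 → s1
  read 'b': s1 → s3
  end s3, accepted
w3:
  start at s2
  read 'b': s2 → s0
  read 'b': s0 → s0
  read 'a': s0 → s0
  read 'd': s0 → s0
  read 'b': s0 → s0
  read 'c': s0 → s0
  read 'b': s0 → s0
  end s0, rejected

1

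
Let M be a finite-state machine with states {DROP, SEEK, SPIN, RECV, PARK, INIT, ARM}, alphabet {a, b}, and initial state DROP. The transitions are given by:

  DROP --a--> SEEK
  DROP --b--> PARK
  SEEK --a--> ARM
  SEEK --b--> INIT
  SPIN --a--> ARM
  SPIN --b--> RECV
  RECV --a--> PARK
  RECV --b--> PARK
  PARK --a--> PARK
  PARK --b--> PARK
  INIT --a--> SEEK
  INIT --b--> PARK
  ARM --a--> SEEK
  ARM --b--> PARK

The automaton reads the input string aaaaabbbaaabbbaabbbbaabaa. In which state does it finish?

start at DROP
read 'a': DROP → SEEK
read 'a': SEEK → ARM
read 'a': ARM → SEEK
read 'a': SEEK → ARM
read 'a': ARM → SEEK
read 'b': SEEK → INIT
read 'b': INIT → PARK
read 'b': PARK → PARK
read 'a': PARK → PARK
read 'a': PARK → PARK
read 'a': PARK → PARK
read 'b': PARK → PARK
read 'b': PARK → PARK
read 'b': PARK → PARK
read 'a': PARK → PARK
read 'a': PARK → PARK
read 'b': PARK → PARK
read 'b': PARK → PARK
read 'b': PARK → PARK
read 'b': PARK → PARK
read 'a': PARK → PARK
read 'a': PARK → PARK
read 'b': PARK → PARK
read 'a': PARK → PARK
read 'a': PARK → PARK

PARK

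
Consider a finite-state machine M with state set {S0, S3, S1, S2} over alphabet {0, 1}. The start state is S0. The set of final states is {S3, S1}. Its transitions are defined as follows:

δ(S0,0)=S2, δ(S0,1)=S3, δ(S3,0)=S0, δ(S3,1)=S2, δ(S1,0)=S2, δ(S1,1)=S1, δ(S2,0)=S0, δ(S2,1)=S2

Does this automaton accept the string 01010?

No

Trace: S0 -0-> S2 -1-> S2 -0-> S0 -1-> S3 -0-> S0
End state S0 is not accepting.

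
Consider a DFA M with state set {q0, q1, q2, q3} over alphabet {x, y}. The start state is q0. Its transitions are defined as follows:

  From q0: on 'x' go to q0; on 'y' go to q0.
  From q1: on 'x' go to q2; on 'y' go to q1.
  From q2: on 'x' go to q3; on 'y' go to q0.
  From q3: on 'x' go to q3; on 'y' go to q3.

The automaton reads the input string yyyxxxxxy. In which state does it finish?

start at q0
read 'y': q0 → q0
read 'y': q0 → q0
read 'y': q0 → q0
read 'x': q0 → q0
read 'x': q0 → q0
read 'x': q0 → q0
read 'x': q0 → q0
read 'x': q0 → q0
read 'y': q0 → q0

q0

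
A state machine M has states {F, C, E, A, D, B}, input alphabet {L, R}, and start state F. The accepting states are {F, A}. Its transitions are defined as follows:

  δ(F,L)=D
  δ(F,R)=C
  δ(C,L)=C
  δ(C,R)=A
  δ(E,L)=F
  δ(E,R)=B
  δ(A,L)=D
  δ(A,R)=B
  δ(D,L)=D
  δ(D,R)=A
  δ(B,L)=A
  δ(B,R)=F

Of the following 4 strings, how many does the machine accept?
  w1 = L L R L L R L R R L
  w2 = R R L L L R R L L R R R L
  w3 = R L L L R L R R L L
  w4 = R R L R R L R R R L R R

1

w1:
  start at F
  read 'L': F → D
  read 'L': D → D
  read 'R': D → A
  read 'L': A → D
  read 'L': D → D
  read 'R': D → A
  read 'L': A → D
  read 'R': D → A
  read 'R': A → B
  read 'L': B → A
  end A, accepted
w2:
  start at F
  read 'R': F → C
  read 'R': C → A
  read 'L': A → D
  read 'L': D → D
  read 'L': D → D
  read 'R': D → A
  read 'R': A → B
  read 'L': B → A
  read 'L': A → D
  read 'R': D → A
  read 'R': A → B
  read 'R': B → F
  read 'L': F → D
  end D, rejected
w3:
  start at F
  read 'R': F → C
  read 'L': C → C
  read 'L': C → C
  read 'L': C → C
  read 'R': C → A
  read 'L': A → D
  read 'R': D → A
  read 'R': A → B
  read 'L': B → A
  read 'L': A → D
  end D, rejected
w4:
  start at F
  read 'R': F → C
  read 'R': C → A
  read 'L': A → D
  read 'R': D → A
  read 'R': A → B
  read 'L': B → A
  read 'R': A → B
  read 'R': B → F
  read 'R': F → C
  read 'L': C → C
  read 'R': C → A
  read 'R': A → B
  end B, rejected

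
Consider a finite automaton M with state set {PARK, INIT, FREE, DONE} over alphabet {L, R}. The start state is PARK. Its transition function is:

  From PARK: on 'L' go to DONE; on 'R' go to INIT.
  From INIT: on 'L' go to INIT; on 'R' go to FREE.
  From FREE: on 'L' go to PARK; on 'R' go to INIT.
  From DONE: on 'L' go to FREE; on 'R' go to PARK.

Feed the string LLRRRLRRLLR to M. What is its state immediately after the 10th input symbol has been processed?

start at PARK
read 'L': PARK → DONE
read 'L': DONE → FREE
read 'R': FREE → INIT
read 'R': INIT → FREE
read 'R': FREE → INIT
read 'L': INIT → INIT
read 'R': INIT → FREE
read 'R': FREE → INIT
read 'L': INIT → INIT
read 'L': INIT → INIT
After 10 symbols: INIT.

INIT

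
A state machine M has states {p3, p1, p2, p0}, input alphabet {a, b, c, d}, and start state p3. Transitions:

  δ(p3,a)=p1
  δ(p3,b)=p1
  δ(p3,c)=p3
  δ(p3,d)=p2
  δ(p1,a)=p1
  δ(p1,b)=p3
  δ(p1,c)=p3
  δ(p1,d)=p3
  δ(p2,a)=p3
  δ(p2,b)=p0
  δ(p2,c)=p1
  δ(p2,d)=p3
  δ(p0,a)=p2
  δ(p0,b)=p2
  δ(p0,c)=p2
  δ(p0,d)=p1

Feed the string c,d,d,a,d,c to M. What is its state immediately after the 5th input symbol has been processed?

p3

p3 → p3 → p2 → p3 → p1 → p3
After 5 symbols: p3.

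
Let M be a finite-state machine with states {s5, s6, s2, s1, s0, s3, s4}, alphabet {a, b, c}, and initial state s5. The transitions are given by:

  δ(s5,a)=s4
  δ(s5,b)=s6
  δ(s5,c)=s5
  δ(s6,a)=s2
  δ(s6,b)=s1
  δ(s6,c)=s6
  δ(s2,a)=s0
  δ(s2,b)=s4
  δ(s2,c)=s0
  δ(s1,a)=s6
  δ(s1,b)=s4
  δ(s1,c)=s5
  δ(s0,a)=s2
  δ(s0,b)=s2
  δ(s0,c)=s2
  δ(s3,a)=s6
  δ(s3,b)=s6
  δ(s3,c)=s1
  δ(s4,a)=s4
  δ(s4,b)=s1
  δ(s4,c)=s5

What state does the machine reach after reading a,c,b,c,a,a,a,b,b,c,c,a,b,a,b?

s1

s5 → s4 → s5 → s6 → s6 → s2 → s0 → s2 → s4 → s1 → s5 → s5 → s4 → s1 → s6 → s1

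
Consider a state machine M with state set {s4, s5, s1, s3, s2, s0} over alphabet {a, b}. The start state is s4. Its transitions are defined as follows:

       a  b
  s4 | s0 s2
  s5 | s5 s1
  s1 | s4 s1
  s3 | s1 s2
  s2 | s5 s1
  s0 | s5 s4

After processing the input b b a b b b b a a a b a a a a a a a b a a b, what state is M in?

Trace: s4 -b-> s2 -b-> s1 -a-> s4 -b-> s2 -b-> s1 -b-> s1 -b-> s1 -a-> s4 -a-> s0 -a-> s5 -b-> s1 -a-> s4 -a-> s0 -a-> s5 -a-> s5 -a-> s5 -a-> s5 -a-> s5 -b-> s1 -a-> s4 -a-> s0 -b-> s4

s4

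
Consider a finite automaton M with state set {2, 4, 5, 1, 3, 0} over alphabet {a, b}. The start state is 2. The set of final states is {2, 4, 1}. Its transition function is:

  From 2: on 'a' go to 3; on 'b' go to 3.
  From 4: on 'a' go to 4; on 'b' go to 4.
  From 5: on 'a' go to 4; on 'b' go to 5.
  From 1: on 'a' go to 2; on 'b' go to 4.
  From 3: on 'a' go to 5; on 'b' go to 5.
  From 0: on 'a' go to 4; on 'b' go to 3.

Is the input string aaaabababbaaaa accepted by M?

start at 2
read 'a': 2 → 3
read 'a': 3 → 5
read 'a': 5 → 4
read 'a': 4 → 4
read 'b': 4 → 4
read 'a': 4 → 4
read 'b': 4 → 4
read 'a': 4 → 4
read 'b': 4 → 4
read 'b': 4 → 4
read 'a': 4 → 4
read 'a': 4 → 4
read 'a': 4 → 4
read 'a': 4 → 4
End state 4 is accepting.

Yes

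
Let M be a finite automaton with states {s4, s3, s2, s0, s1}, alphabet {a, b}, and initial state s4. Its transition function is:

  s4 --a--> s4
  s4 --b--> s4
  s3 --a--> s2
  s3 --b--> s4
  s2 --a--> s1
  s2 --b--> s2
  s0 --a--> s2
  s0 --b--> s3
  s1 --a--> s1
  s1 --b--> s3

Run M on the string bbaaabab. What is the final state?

start at s4
read 'b': s4 → s4
read 'b': s4 → s4
read 'a': s4 → s4
read 'a': s4 → s4
read 'a': s4 → s4
read 'b': s4 → s4
read 'a': s4 → s4
read 'b': s4 → s4

s4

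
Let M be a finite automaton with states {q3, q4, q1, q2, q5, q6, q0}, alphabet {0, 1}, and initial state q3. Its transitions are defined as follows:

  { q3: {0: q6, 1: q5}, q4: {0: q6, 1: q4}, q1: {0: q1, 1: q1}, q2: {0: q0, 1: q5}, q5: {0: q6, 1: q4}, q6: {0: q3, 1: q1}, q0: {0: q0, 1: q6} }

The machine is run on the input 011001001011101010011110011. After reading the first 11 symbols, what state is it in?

q1

q3 → q6 → q1 → q1 → q1 → q1 → q1 → q1 → q1 → q1 → q1 → q1
After 11 symbols: q1.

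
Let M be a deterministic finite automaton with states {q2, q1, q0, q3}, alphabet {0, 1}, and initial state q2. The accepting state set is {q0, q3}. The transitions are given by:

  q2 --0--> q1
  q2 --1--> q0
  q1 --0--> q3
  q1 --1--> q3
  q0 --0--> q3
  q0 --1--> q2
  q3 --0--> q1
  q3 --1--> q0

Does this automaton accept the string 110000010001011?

Trace: q2 -1-> q0 -1-> q2 -0-> q1 -0-> q3 -0-> q1 -0-> q3 -0-> q1 -1-> q3 -0-> q1 -0-> q3 -0-> q1 -1-> q3 -0-> q1 -1-> q3 -1-> q0
End state q0 is accepting.

Yes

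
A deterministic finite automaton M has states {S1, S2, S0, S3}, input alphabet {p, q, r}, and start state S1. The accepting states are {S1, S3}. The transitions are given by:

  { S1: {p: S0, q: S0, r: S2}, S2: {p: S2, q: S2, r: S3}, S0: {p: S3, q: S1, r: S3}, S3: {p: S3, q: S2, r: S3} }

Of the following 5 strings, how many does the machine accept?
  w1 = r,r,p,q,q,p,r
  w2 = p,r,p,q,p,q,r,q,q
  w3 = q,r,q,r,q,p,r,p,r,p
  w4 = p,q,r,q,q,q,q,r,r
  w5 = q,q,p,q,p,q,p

w1: S1 → S2 → S3 → S3 → S2 → S2 → S2 → S3  → end S3, accepted
w2: S1 → S0 → S3 → S3 → S2 → S2 → S2 → S3 → S2 → S2  → end S2, rejected
w3: S1 → S0 → S3 → S2 → S3 → S2 → S2 → S3 → S3 → S3 → S3  → end S3, accepted
w4: S1 → S0 → S1 → S2 → S2 → S2 → S2 → S2 → S3 → S3  → end S3, accepted
w5: S1 → S0 → S1 → S0 → S1 → S0 → S1 → S0  → end S0, rejected

3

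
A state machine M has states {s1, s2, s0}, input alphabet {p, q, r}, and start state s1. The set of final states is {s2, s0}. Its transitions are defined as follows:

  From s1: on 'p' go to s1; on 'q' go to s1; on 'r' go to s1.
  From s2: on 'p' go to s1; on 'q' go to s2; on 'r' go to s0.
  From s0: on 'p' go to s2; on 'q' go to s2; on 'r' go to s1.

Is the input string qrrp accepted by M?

No

Trace: s1 -q-> s1 -r-> s1 -r-> s1 -p-> s1
End state s1 is not accepting.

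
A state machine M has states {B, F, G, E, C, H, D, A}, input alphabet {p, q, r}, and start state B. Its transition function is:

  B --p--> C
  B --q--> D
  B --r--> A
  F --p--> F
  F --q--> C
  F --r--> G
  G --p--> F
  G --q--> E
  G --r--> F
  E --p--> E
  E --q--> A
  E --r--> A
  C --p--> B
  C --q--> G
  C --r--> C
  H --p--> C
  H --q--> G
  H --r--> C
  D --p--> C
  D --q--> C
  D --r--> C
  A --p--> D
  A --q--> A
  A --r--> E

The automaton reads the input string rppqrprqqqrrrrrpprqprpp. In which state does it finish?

C

B → A → D → C → G → F → F → G → E → A → A → E → A → E → A → E → E → E → A → A → D → C → B → C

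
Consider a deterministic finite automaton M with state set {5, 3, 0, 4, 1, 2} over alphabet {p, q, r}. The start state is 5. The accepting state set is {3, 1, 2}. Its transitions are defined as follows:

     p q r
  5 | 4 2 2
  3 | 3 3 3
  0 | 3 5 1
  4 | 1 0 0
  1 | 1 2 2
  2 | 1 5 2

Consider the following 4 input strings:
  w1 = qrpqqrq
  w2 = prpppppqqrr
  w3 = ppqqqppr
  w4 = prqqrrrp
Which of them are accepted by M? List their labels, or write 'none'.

w2, w3, w4

w1: 5 → 2 → 2 → 1 → 2 → 5 → 2 → 5  → end 5, rejected
w2: 5 → 4 → 0 → 3 → 3 → 3 → 3 → 3 → 3 → 3 → 3 → 3  → end 3, accepted
w3: 5 → 4 → 1 → 2 → 5 → 2 → 1 → 1 → 2  → end 2, accepted
w4: 5 → 4 → 0 → 5 → 2 → 2 → 2 → 2 → 1  → end 1, accepted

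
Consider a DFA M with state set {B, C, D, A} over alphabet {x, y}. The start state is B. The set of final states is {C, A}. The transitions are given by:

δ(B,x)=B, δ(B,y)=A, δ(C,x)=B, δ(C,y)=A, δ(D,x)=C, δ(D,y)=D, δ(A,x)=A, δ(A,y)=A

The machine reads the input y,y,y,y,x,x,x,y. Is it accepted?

Yes

Trace: B -y-> A -y-> A -y-> A -y-> A -x-> A -x-> A -x-> A -y-> A
End state A is accepting.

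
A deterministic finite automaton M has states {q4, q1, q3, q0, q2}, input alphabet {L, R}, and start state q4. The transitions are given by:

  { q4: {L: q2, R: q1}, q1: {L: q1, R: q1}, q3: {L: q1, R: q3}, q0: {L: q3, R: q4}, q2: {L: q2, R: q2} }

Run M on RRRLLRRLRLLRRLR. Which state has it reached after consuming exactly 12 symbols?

q1

start at q4
read 'R': q4 → q1
read 'R': q1 → q1
read 'R': q1 → q1
read 'L': q1 → q1
read 'L': q1 → q1
read 'R': q1 → q1
read 'R': q1 → q1
read 'L': q1 → q1
read 'R': q1 → q1
read 'L': q1 → q1
read 'L': q1 → q1
read 'R': q1 → q1
After 12 symbols: q1.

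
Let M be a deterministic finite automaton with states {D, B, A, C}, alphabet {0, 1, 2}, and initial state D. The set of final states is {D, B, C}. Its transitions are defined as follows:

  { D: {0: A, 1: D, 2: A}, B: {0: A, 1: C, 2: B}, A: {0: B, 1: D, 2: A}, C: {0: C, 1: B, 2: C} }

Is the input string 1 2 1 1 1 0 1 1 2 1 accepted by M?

Yes

start at D
read '1': D → D
read '2': D → A
read '1': A → D
read '1': D → D
read '1': D → D
read '0': D → A
read '1': A → D
read '1': D → D
read '2': D → A
read '1': A → D
End state D is accepting.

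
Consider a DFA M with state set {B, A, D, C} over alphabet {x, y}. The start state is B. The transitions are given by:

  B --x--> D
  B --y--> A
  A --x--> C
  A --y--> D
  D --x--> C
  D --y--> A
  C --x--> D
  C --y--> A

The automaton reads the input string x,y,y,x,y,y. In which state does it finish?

D

start at B
read 'x': B → D
read 'y': D → A
read 'y': A → D
read 'x': D → C
read 'y': C → A
read 'y': A → D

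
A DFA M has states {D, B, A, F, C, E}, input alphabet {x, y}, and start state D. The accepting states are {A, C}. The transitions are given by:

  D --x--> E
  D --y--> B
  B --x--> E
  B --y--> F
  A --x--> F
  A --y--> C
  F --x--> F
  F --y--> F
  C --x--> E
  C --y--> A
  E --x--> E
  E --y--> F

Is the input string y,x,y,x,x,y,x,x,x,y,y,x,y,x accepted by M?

No

D → B → E → F → F → F → F → F → F → F → F → F → F → F → F
End state F is not accepting.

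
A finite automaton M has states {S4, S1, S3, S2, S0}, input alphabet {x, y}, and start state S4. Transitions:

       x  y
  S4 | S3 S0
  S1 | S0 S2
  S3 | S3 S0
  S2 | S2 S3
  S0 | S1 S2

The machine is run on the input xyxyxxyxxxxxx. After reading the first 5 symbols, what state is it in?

S4 → S3 → S0 → S1 → S2 → S2
After 5 symbols: S2.

S2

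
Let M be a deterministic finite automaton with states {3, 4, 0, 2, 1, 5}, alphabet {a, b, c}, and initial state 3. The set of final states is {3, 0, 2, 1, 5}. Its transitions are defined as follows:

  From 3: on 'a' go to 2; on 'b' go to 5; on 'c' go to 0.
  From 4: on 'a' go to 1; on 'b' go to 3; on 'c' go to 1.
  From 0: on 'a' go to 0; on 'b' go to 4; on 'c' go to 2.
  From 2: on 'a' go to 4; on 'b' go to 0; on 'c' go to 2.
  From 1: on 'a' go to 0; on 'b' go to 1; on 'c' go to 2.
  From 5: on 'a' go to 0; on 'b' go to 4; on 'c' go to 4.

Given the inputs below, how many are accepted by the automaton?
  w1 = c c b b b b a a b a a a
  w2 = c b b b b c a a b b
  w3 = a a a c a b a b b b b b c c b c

w1: 3 → 0 → 2 → 0 → 4 → 3 → 5 → 0 → 0 → 4 → 1 → 0 → 0  → end 0, accepted
w2: 3 → 0 → 4 → 3 → 5 → 4 → 1 → 0 → 0 → 4 → 3  → end 3, accepted
w3: 3 → 2 → 4 → 1 → 2 → 4 → 3 → 2 → 0 → 4 → 3 → 5 → 4 → 1 → 2 → 0 → 2  → end 2, accepted

3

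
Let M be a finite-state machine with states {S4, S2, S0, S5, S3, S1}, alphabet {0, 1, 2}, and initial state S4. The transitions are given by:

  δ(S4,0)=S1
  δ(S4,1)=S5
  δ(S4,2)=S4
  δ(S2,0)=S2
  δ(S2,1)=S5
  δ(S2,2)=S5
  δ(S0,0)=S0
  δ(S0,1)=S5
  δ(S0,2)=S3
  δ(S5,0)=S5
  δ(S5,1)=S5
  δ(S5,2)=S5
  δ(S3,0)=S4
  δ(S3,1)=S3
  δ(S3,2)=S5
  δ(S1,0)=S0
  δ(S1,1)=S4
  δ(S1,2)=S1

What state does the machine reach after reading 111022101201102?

start at S4
read '1': S4 → S5
read '1': S5 → S5
read '1': S5 → S5
read '0': S5 → S5
read '2': S5 → S5
read '2': S5 → S5
read '1': S5 → S5
read '0': S5 → S5
read '1': S5 → S5
read '2': S5 → S5
read '0': S5 → S5
read '1': S5 → S5
read '1': S5 → S5
read '0': S5 → S5
read '2': S5 → S5

S5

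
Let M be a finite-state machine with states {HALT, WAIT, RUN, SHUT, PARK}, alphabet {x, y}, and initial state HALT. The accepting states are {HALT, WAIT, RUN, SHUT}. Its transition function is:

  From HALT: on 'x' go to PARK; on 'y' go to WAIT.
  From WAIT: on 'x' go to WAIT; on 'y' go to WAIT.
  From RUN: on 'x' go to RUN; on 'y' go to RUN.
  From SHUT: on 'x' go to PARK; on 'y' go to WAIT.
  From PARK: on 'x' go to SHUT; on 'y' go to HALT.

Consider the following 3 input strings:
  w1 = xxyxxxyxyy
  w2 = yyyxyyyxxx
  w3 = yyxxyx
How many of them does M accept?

w1: HALT → PARK → SHUT → WAIT → WAIT → WAIT → WAIT → WAIT → WAIT → WAIT → WAIT  → end WAIT, accepted
w2: HALT → WAIT → WAIT → WAIT → WAIT → WAIT → WAIT → WAIT → WAIT → WAIT → WAIT  → end WAIT, accepted
w3: HALT → WAIT → WAIT → WAIT → WAIT → WAIT → WAIT  → end WAIT, accepted

3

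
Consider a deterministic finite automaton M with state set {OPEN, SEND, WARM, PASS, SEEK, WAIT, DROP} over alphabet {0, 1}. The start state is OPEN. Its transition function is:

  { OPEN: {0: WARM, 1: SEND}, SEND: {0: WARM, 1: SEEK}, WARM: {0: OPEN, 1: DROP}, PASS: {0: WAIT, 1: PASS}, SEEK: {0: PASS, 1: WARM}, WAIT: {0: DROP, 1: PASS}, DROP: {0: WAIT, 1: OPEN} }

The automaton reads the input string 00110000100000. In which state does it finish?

WAIT

OPEN → WARM → OPEN → SEND → SEEK → PASS → WAIT → DROP → WAIT → PASS → WAIT → DROP → WAIT → DROP → WAIT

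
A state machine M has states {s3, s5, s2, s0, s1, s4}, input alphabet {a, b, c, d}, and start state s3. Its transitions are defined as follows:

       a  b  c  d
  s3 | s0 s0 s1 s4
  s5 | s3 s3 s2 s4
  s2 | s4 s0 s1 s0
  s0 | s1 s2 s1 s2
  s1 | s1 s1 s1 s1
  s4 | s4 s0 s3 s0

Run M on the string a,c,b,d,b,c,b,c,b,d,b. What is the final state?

s1

s3 → s0 → s1 → s1 → s1 → s1 → s1 → s1 → s1 → s1 → s1 → s1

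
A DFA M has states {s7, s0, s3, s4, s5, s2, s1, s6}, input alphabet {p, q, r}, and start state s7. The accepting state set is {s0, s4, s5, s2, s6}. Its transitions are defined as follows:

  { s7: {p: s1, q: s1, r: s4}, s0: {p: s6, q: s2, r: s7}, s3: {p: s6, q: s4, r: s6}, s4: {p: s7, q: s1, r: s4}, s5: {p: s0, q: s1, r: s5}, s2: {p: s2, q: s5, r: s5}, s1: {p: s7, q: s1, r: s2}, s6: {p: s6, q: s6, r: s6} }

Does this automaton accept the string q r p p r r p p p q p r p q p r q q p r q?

start at s7
read 'q': s7 → s1
read 'r': s1 → s2
read 'p': s2 → s2
read 'p': s2 → s2
read 'r': s2 → s5
read 'r': s5 → s5
read 'p': s5 → s0
read 'p': s0 → s6
read 'p': s6 → s6
read 'q': s6 → s6
read 'p': s6 → s6
read 'r': s6 → s6
read 'p': s6 → s6
read 'q': s6 → s6
read 'p': s6 → s6
read 'r': s6 → s6
read 'q': s6 → s6
read 'q': s6 → s6
read 'p': s6 → s6
read 'r': s6 → s6
read 'q': s6 → s6
End state s6 is accepting.

Yes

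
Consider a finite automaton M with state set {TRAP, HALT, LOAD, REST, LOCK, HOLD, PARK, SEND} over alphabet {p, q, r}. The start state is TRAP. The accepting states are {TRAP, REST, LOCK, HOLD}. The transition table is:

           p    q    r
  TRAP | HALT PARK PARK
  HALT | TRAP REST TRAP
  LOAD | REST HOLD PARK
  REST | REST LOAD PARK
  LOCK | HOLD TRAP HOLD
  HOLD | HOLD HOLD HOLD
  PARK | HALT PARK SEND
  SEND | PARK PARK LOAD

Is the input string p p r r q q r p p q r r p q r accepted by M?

Trace: TRAP -p-> HALT -p-> TRAP -r-> PARK -r-> SEND -q-> PARK -q-> PARK -r-> SEND -p-> PARK -p-> HALT -q-> REST -r-> PARK -r-> SEND -p-> PARK -q-> PARK -r-> SEND
End state SEND is not accepting.

No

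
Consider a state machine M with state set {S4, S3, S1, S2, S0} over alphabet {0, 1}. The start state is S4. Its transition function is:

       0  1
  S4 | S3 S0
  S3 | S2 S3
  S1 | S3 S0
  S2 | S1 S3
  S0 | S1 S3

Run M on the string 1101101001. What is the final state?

S0

Trace: S4 -1-> S0 -1-> S3 -0-> S2 -1-> S3 -1-> S3 -0-> S2 -1-> S3 -0-> S2 -0-> S1 -1-> S0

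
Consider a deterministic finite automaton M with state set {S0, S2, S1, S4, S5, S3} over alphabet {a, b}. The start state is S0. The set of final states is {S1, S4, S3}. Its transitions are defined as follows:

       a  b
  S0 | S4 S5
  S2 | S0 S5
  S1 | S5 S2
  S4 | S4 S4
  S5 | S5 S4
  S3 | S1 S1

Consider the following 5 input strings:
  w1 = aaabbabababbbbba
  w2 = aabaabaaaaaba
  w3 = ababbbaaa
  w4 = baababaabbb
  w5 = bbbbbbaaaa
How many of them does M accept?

5

w1: Trace: S0 -a-> S4 -a-> S4 -a-> S4 -b-> S4 -b-> S4 -a-> S4 -b-> S4 -a-> S4 -b-> S4 -a-> S4 -b-> S4 -b-> S4 -b-> S4 -b-> S4 -b-> S4 -a-> S4  → end S4, accepted
w2: Trace: S0 -a-> S4 -a-> S4 -b-> S4 -a-> S4 -a-> S4 -b-> S4 -a-> S4 -a-> S4 -a-> S4 -a-> S4 -a-> S4 -b-> S4 -a-> S4  → end S4, accepted
w3: Trace: S0 -a-> S4 -b-> S4 -a-> S4 -b-> S4 -b-> S4 -b-> S4 -a-> S4 -a-> S4 -a-> S4  → end S4, accepted
w4: Trace: S0 -b-> S5 -a-> S5 -a-> S5 -b-> S4 -a-> S4 -b-> S4 -a-> S4 -a-> S4 -b-> S4 -b-> S4 -b-> S4  → end S4, accepted
w5: Trace: S0 -b-> S5 -b-> S4 -b-> S4 -b-> S4 -b-> S4 -b-> S4 -a-> S4 -a-> S4 -a-> S4 -a-> S4  → end S4, accepted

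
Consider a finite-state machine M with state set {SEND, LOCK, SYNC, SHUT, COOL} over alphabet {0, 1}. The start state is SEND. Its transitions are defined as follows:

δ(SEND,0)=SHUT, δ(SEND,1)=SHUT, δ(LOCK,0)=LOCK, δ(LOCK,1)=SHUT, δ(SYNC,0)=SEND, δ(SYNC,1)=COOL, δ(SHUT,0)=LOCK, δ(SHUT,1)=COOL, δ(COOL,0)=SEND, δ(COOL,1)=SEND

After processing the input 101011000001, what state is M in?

SHUT

start at SEND
read '1': SEND → SHUT
read '0': SHUT → LOCK
read '1': LOCK → SHUT
read '0': SHUT → LOCK
read '1': LOCK → SHUT
read '1': SHUT → COOL
read '0': COOL → SEND
read '0': SEND → SHUT
read '0': SHUT → LOCK
read '0': LOCK → LOCK
read '0': LOCK → LOCK
read '1': LOCK → SHUT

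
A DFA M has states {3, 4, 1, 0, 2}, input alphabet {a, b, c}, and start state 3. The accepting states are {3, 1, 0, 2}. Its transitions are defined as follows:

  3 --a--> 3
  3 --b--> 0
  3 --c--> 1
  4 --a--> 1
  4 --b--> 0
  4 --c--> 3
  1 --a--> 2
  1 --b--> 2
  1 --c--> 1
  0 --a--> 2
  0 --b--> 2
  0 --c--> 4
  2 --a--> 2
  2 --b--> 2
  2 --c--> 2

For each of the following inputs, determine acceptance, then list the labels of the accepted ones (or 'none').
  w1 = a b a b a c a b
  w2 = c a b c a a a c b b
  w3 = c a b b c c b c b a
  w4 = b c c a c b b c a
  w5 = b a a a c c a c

w1, w2, w3, w4, w5

w1: Trace: 3 -a-> 3 -b-> 0 -a-> 2 -b-> 2 -a-> 2 -c-> 2 -a-> 2 -b-> 2  → end 2, accepted
w2: Trace: 3 -c-> 1 -a-> 2 -b-> 2 -c-> 2 -a-> 2 -a-> 2 -a-> 2 -c-> 2 -b-> 2 -b-> 2  → end 2, accepted
w3: Trace: 3 -c-> 1 -a-> 2 -b-> 2 -b-> 2 -c-> 2 -c-> 2 -b-> 2 -c-> 2 -b-> 2 -a-> 2  → end 2, accepted
w4: Trace: 3 -b-> 0 -c-> 4 -c-> 3 -a-> 3 -c-> 1 -b-> 2 -b-> 2 -c-> 2 -a-> 2  → end 2, accepted
w5: Trace: 3 -b-> 0 -a-> 2 -a-> 2 -a-> 2 -c-> 2 -c-> 2 -a-> 2 -c-> 2  → end 2, accepted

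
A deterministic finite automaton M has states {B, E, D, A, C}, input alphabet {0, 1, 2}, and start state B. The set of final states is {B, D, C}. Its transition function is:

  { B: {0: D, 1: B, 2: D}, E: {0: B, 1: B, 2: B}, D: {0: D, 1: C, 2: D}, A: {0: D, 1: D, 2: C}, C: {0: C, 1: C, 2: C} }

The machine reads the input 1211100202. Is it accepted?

B → B → D → C → C → C → C → C → C → C → C
End state C is accepting.

Yes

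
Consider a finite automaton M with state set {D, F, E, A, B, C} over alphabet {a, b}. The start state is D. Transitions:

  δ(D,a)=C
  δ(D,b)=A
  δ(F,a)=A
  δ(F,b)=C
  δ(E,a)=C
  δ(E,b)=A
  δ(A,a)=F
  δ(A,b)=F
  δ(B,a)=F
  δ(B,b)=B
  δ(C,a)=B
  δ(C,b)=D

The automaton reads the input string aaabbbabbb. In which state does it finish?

D → C → B → F → C → D → A → F → C → D → A

A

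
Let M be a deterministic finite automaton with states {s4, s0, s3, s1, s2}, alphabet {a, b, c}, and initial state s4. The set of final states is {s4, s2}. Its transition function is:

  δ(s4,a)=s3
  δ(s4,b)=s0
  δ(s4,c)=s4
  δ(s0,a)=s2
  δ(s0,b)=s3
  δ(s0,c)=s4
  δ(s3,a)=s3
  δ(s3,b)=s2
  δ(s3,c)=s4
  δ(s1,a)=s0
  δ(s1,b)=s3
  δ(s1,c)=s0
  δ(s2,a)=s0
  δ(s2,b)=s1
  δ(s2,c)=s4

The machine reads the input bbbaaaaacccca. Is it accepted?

s4 → s0 → s3 → s2 → s0 → s2 → s0 → s2 → s0 → s4 → s4 → s4 → s4 → s3
End state s3 is not accepting.

No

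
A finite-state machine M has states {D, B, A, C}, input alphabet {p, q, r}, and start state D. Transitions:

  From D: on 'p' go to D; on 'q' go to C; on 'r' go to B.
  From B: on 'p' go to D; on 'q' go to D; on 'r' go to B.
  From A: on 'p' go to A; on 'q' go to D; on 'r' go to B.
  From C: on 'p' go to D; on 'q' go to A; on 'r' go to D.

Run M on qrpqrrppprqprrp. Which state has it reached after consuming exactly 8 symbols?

D → C → D → D → C → D → B → D → D
After 8 symbols: D.

D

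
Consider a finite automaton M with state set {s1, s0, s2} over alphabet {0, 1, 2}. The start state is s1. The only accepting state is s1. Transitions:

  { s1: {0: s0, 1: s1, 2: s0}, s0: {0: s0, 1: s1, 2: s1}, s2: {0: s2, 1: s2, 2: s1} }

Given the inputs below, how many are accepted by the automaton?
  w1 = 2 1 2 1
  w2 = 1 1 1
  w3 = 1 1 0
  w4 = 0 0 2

w1: s1 → s0 → s1 → s0 → s1  → end s1, accepted
w2: s1 → s1 → s1 → s1  → end s1, accepted
w3: s1 → s1 → s1 → s0  → end s0, rejected
w4: s1 → s0 → s0 → s1  → end s1, accepted

3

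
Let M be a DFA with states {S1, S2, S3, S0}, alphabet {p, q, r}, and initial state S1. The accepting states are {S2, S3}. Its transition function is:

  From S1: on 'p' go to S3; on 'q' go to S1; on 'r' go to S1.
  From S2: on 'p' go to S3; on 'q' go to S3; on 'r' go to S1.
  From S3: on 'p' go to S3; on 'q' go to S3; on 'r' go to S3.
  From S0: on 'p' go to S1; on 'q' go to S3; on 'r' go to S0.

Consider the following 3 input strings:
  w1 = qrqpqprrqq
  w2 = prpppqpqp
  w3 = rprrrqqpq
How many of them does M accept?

3

w1: Trace: S1 -q-> S1 -r-> S1 -q-> S1 -p-> S3 -q-> S3 -p-> S3 -r-> S3 -r-> S3 -q-> S3 -q-> S3  → end S3, accepted
w2: Trace: S1 -p-> S3 -r-> S3 -p-> S3 -p-> S3 -p-> S3 -q-> S3 -p-> S3 -q-> S3 -p-> S3  → end S3, accepted
w3: Trace: S1 -r-> S1 -p-> S3 -r-> S3 -r-> S3 -r-> S3 -q-> S3 -q-> S3 -p-> S3 -q-> S3  → end S3, accepted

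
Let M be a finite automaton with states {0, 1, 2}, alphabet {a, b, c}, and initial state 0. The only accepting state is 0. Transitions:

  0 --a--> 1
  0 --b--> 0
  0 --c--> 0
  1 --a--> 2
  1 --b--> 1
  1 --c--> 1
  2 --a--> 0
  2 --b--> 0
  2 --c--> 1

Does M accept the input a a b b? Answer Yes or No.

Yes

start at 0
read 'a': 0 → 1
read 'a': 1 → 2
read 'b': 2 → 0
read 'b': 0 → 0
End state 0 is accepting.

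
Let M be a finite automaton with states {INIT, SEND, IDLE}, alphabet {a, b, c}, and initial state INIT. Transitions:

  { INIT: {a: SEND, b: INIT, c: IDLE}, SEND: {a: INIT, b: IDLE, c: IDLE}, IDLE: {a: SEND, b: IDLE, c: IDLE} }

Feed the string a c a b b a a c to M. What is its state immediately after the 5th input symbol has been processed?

start at INIT
read 'a': INIT → SEND
read 'c': SEND → IDLE
read 'a': IDLE → SEND
read 'b': SEND → IDLE
read 'b': IDLE → IDLE
After 5 symbols: IDLE.

IDLE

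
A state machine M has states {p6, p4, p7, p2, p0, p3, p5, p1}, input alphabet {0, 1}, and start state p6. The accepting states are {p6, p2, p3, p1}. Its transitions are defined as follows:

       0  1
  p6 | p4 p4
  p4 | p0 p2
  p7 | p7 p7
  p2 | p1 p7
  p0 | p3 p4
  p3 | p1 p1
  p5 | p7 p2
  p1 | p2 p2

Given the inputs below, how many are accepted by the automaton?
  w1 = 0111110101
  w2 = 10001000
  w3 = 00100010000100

1

w1: p6 → p4 → p2 → p7 → p7 → p7 → p7 → p7 → p7 → p7 → p7  → end p7, rejected
w2: p6 → p4 → p0 → p3 → p1 → p2 → p1 → p2 → p1  → end p1, accepted
w3: p6 → p4 → p0 → p4 → p0 → p3 → p1 → p2 → p1 → p2 → p1 → p2 → p7 → p7 → p7  → end p7, rejected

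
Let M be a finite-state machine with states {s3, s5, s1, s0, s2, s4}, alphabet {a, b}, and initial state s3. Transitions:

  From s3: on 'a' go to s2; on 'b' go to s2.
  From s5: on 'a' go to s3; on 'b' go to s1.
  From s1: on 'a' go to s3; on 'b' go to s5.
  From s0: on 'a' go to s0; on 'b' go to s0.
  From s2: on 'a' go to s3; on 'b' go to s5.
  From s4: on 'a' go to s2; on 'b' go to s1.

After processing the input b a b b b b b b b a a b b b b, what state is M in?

s1

start at s3
read 'b': s3 → s2
read 'a': s2 → s3
read 'b': s3 → s2
read 'b': s2 → s5
read 'b': s5 → s1
read 'b': s1 → s5
read 'b': s5 → s1
read 'b': s1 → s5
read 'b': s5 → s1
read 'a': s1 → s3
read 'a': s3 → s2
read 'b': s2 → s5
read 'b': s5 → s1
read 'b': s1 → s5
read 'b': s5 → s1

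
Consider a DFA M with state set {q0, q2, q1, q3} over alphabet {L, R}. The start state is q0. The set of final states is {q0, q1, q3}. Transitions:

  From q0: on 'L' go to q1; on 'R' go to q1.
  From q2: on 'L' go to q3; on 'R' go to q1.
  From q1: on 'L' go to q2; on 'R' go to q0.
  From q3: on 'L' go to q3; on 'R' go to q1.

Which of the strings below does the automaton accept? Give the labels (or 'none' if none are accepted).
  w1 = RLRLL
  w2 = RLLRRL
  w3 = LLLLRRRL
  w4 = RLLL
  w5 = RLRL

w1, w2, w4

w1:
  start at q0
  read 'R': q0 → q1
  read 'L': q1 → q2
  read 'R': q2 → q1
  read 'L': q1 → q2
  read 'L': q2 → q3
  end q3, accepted
w2:
  start at q0
  read 'R': q0 → q1
  read 'L': q1 → q2
  read 'L': q2 → q3
  read 'R': q3 → q1
  read 'R': q1 → q0
  read 'L': q0 → q1
  end q1, accepted
w3:
  start at q0
  read 'L': q0 → q1
  read 'L': q1 → q2
  read 'L': q2 → q3
  read 'L': q3 → q3
  read 'R': q3 → q1
  read 'R': q1 → q0
  read 'R': q0 → q1
  read 'L': q1 → q2
  end q2, rejected
w4:
  start at q0
  read 'R': q0 → q1
  read 'L': q1 → q2
  read 'L': q2 → q3
  read 'L': q3 → q3
  end q3, accepted
w5:
  start at q0
  read 'R': q0 → q1
  read 'L': q1 → q2
  read 'R': q2 → q1
  read 'L': q1 → q2
  end q2, rejected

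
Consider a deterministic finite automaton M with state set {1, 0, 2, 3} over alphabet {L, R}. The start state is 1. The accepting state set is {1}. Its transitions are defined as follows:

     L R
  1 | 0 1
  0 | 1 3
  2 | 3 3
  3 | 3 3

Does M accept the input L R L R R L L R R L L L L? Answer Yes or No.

1 → 0 → 3 → 3 → 3 → 3 → 3 → 3 → 3 → 3 → 3 → 3 → 3 → 3
End state 3 is not accepting.

No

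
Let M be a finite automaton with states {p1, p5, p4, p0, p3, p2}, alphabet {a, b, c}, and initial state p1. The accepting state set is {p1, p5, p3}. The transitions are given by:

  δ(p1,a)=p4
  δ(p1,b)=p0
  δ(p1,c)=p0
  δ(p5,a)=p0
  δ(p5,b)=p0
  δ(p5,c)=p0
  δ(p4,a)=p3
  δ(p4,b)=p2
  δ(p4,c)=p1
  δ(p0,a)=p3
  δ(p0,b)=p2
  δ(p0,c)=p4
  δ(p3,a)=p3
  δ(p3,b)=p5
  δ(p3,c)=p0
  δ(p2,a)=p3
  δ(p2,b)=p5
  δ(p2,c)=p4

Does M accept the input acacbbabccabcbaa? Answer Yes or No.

start at p1
read 'a': p1 → p4
read 'c': p4 → p1
read 'a': p1 → p4
read 'c': p4 → p1
read 'b': p1 → p0
read 'b': p0 → p2
read 'a': p2 → p3
read 'b': p3 → p5
read 'c': p5 → p0
read 'c': p0 → p4
read 'a': p4 → p3
read 'b': p3 → p5
read 'c': p5 → p0
read 'b': p0 → p2
read 'a': p2 → p3
read 'a': p3 → p3
End state p3 is accepting.

Yes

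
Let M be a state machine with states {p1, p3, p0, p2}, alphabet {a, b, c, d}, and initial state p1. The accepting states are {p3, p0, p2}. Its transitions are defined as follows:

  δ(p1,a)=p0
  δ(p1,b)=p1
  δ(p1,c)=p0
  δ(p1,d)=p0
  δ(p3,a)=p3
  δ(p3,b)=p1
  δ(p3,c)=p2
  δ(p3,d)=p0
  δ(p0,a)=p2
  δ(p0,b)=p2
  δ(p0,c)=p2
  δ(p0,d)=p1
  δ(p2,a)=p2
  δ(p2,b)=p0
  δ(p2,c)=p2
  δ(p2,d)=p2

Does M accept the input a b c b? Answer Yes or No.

p1 → p0 → p2 → p2 → p0
End state p0 is accepting.

Yes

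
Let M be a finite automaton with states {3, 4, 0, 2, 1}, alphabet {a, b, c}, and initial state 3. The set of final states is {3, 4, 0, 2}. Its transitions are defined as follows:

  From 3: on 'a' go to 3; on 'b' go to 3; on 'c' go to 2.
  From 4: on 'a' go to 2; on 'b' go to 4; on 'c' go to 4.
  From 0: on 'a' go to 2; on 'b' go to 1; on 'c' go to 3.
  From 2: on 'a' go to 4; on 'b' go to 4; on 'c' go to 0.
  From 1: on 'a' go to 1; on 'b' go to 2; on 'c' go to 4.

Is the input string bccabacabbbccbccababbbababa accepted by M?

Yes

start at 3
read 'b': 3 → 3
read 'c': 3 → 2
read 'c': 2 → 0
read 'a': 0 → 2
read 'b': 2 → 4
read 'a': 4 → 2
read 'c': 2 → 0
read 'a': 0 → 2
read 'b': 2 → 4
read 'b': 4 → 4
read 'b': 4 → 4
read 'c': 4 → 4
read 'c': 4 → 4
read 'b': 4 → 4
read 'c': 4 → 4
read 'c': 4 → 4
read 'a': 4 → 2
read 'b': 2 → 4
read 'a': 4 → 2
read 'b': 2 → 4
read 'b': 4 → 4
read 'b': 4 → 4
read 'a': 4 → 2
read 'b': 2 → 4
read 'a': 4 → 2
read 'b': 2 → 4
read 'a': 4 → 2
End state 2 is accepting.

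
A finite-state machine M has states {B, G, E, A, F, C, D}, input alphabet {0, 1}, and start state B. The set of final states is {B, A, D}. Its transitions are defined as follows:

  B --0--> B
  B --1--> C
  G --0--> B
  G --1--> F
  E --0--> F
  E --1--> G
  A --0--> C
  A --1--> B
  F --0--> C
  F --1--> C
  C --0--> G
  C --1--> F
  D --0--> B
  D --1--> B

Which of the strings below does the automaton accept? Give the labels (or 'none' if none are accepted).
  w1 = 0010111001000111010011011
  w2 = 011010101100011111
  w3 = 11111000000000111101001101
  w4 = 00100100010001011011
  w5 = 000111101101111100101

w1: B → B → B → C → G → F → C → F → C → G → F → C → G → B → C → F → C → G → F → C → G → F → C → G → F → C  → end C, rejected
w2: B → B → C → F → C → F → C → F → C → F → C → G → B → B → C → F → C → F → C  → end C, rejected
w3: B → C → F → C → F → C → G → B → B → B → B → B → B → B → B → C → F → C → F → C → F → C → G → F → C → G → F  → end F, rejected
w4: B → B → B → C → G → B → C → G → B → B → C → G → B → B → C → G → F → C → G → F → C  → end C, rejected
w5: B → B → B → B → C → F → C → F → C → F → C → G → F → C → F → C → F → C → G → F → C → F  → end F, rejected

none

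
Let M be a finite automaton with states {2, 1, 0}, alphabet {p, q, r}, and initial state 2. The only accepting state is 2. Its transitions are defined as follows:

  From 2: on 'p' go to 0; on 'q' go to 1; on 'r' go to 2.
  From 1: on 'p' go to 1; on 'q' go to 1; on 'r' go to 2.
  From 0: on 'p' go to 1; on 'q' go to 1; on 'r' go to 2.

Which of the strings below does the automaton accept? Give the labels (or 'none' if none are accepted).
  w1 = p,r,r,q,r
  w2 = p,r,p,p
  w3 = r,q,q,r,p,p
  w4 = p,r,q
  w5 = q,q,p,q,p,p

w1

w1: 2 → 0 → 2 → 2 → 1 → 2  → end 2, accepted
w2: 2 → 0 → 2 → 0 → 1  → end 1, rejected
w3: 2 → 2 → 1 → 1 → 2 → 0 → 1  → end 1, rejected
w4: 2 → 0 → 2 → 1  → end 1, rejected
w5: 2 → 1 → 1 → 1 → 1 → 1 → 1  → end 1, rejected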